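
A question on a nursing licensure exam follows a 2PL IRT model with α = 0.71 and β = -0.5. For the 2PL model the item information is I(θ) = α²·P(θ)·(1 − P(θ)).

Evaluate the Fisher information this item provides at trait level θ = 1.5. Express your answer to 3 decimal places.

0.079

P = 1/(1+e^{-1.4200}) = 0.8053
P(1−P) = 0.8053 × 0.1947 = 0.1568
I = α² × P(1−P) = 0.71² × 0.1568 = 0.07903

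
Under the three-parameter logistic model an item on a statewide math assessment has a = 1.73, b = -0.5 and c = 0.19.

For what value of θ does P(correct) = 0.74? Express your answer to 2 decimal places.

P(θ) = c + (1 − c) · 1 / (1 + exp(−a(θ − b)))
Remove guessing floor: (0.74 − 0.19)/(1 − 0.19) = 0.6790
logit = ln(0.6790/0.3210) = 0.7492
θ = b + logit/(a) = -0.5 + 0.7492/1.7300 = -0.0669

-0.07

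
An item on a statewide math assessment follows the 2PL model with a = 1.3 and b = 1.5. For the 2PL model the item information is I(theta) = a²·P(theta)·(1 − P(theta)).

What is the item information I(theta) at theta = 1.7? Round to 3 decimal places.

0.415

P = 1/(1+e^{-0.2600}) = 0.5646
P(1−P) = 0.5646 × 0.4354 = 0.2458
I = a² × P(1−P) = 1.3² × 0.2458 = 0.41544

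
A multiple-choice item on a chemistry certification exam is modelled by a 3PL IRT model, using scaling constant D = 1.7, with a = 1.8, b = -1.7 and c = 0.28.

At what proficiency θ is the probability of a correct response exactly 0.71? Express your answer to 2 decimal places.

P(θ) = c + (1 − c) · 1 / (1 + exp(−D·a(θ − b)))
Remove guessing floor: (0.71 − 0.28)/(1 − 0.28) = 0.5972
logit = ln(0.5972/0.4028) = 0.3939
θ = b + logit/(1.7·a) = -1.7 + 0.3939/3.0600 = -1.5713

-1.57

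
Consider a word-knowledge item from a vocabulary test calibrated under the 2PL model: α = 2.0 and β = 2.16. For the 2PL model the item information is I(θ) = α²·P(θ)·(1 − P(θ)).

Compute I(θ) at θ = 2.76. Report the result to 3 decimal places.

P = 1/(1+e^{-1.2000}) = 0.7685
P(1−P) = 0.7685 × 0.2315 = 0.1779
I = α² × P(1−P) = 2.0² × 0.1779 = 0.71158

0.712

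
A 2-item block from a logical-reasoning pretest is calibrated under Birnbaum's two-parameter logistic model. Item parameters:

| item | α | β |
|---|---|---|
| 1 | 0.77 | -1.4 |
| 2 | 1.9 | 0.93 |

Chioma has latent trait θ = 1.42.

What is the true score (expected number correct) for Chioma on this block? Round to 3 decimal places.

P(θ) = 1 / (1 + exp(−α(θ − β)))
P_1 = 1/(1+e^{-2.1714}) = 0.8977
P_2 = 1/(1+e^{-0.9310}) = 0.7173
E[score] = 0.8977 + 0.7173 = 1.6149

1.615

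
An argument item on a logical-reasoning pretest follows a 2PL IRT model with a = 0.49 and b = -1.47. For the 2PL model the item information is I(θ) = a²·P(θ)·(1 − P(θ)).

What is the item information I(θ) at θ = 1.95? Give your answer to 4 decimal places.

0.0319

P = 1/(1+e^{-1.6758}) = 0.8423
P(1−P) = 0.8423 × 0.1577 = 0.1328
I = a² × P(1−P) = 0.49² × 0.1328 = 0.03188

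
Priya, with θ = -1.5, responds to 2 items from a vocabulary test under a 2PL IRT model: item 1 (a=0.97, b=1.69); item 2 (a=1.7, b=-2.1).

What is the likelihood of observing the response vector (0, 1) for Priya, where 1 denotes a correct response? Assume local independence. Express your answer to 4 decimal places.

P(θ) = 1 / (1 + exp(−a(θ − b)))
P_1 = 1/(1+e^{3.0943}) = 0.0433
P_2 = 1/(1+e^{-1.0200}) = 0.7350
L = (1−P_1) × P_2 = 0.9567 × 0.7350 = 0.70312

0.7031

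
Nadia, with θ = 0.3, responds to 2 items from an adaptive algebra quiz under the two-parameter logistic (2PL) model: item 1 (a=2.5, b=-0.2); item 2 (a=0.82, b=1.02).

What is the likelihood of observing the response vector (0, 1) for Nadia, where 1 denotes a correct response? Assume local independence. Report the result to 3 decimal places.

0.079

P(θ) = 1 / (1 + exp(−a(θ − b)))
P_1 = 1/(1+e^{-1.2500}) = 0.7773
P_2 = 1/(1+e^{0.5904}) = 0.3565
L = (1−P_1) × P_2 = 0.2227 × 0.3565 = 0.07940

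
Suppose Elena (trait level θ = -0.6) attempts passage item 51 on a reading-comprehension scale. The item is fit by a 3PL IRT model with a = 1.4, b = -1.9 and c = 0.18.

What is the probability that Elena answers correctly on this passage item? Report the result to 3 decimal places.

P(θ) = c + (1 − c) · 1 / (1 + exp(−a(θ − b)))
Exponent: 1.4 × (-0.6 − (-1.9)) = 1.8200
1/(1 + e^{-1.8200}) = 0.8606
P = 0.18 + 0.82 × 0.8606 = 0.8857

0.886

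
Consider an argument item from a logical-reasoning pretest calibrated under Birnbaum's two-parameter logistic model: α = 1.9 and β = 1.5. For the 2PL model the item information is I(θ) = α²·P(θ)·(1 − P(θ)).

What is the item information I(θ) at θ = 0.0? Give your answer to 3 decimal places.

P = 1/(1+e^{2.8500}) = 0.0547
P(1−P) = 0.0547 × 0.9453 = 0.0517
I = α² × P(1−P) = 1.9² × 0.0517 = 0.18661

0.187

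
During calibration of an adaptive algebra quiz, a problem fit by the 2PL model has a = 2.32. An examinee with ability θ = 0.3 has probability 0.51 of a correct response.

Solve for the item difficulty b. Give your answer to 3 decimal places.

P(θ) = 1 / (1 + exp(−a(θ − b)))
logit(0.51) = ln(0.51/0.49) = 0.0400
b = θ − logit/(a) = 0.3 − 0.0400/2.3200 = 0.2828

0.283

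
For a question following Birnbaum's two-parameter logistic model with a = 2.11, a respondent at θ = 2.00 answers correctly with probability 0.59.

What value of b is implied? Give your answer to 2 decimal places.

1.83

P(θ) = 1 / (1 + exp(−a(θ − b)))
logit(0.59) = ln(0.59/0.41) = 0.3640
b = θ − logit/(a) = 2.00 − 0.3640/2.1100 = 1.8275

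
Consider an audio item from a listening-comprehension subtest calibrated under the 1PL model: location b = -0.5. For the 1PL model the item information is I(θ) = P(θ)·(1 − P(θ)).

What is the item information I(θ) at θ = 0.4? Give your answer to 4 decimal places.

P = 1/(1+e^{-0.9000}) = 0.7109
P(1−P) = 0.7109 × 0.2891 = 0.2055
I = P(1−P) = 0.20550

0.2055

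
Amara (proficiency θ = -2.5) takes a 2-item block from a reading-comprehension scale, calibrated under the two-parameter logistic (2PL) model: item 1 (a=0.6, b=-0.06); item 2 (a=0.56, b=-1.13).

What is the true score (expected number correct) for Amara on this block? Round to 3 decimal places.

P(θ) = 1 / (1 + exp(−a(θ − b)))
P_1 = 1/(1+e^{1.4640}) = 0.1879
P_2 = 1/(1+e^{0.7672}) = 0.3171
E[score] = 0.1879 + 0.3171 = 0.5049

0.505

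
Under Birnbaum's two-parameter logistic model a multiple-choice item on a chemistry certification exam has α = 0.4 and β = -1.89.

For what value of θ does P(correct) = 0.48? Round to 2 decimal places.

P(θ) = 1 / (1 + exp(−α(θ − β)))
logit = ln(0.4800/0.5200) = -0.0800
θ = β + logit/(α) = -1.89 + (-0.0800)/0.4000 = -2.0901

-2.09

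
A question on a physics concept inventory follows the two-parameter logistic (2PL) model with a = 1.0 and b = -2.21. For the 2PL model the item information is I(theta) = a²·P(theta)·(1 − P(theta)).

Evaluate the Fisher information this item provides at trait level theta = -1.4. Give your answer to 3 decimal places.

P = 1/(1+e^{-0.8100}) = 0.6921
P(1−P) = 0.6921 × 0.3079 = 0.2131
I = a² × P(1−P) = 1.0² × 0.2131 = 0.21309

0.213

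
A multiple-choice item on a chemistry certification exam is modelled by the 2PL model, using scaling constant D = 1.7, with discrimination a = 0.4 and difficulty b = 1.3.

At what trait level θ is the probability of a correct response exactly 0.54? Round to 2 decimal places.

P(θ) = 1 / (1 + exp(−D·a(θ − b)))
logit = ln(0.5400/0.4600) = 0.1603
θ = b + logit/(1.7·a) = 1.3 + 0.1603/0.6800 = 1.5358

1.54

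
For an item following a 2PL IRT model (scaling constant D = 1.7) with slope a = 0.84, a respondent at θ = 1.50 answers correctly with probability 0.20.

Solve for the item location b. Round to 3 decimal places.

2.471

P(θ) = 1 / (1 + exp(−D·a(θ − b)))
logit(0.20) = ln(0.20/0.80) = -1.3863
b = θ − logit/(1.7·a) = 1.50 − (-1.3863)/1.4280 = 2.4708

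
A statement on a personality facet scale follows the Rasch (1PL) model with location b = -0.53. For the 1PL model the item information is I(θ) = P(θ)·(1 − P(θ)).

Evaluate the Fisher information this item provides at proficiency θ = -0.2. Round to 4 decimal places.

P = 1/(1+e^{-0.3300}) = 0.5818
P(1−P) = 0.5818 × 0.4182 = 0.2433
I = P(1−P) = 0.24332

0.2433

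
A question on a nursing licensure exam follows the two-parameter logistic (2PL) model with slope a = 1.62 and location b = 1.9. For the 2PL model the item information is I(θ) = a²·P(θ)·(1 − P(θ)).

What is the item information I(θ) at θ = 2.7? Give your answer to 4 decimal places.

0.4427

P = 1/(1+e^{-1.2960}) = 0.7852
P(1−P) = 0.7852 × 0.2148 = 0.1687
I = a² × P(1−P) = 1.62² × 0.1687 = 0.44269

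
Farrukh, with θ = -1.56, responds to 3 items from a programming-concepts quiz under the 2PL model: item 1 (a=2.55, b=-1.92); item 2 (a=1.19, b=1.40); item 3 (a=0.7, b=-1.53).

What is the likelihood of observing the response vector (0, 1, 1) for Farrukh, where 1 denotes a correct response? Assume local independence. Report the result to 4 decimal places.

P(θ) = 1 / (1 + exp(−a(θ − b)))
P_1 = 1/(1+e^{-0.9180}) = 0.7146
P_2 = 1/(1+e^{3.5224}) = 0.0287
P_3 = 1/(1+e^{0.0210}) = 0.4948
L = (1−P_1) × P_2 × P_3 = 0.2854 × 0.0287 × 0.4948 = 0.00405

0.0040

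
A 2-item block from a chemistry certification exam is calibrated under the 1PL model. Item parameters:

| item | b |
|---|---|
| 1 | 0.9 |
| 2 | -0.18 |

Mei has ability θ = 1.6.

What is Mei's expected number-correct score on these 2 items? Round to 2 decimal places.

1.52

P(θ) = 1 / (1 + exp(−(θ − b)))
P_1 = 1/(1+e^{-0.7000}) = 0.6682
P_2 = 1/(1+e^{-1.7800}) = 0.8557
E[score] = 0.6682 + 0.8557 = 1.5239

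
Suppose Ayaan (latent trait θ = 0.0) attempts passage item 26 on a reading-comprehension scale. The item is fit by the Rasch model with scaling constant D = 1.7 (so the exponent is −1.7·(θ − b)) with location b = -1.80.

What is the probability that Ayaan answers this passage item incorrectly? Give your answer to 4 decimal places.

P(θ) = 1 / (1 + exp(−D·(θ − b)))
Exponent: 1.7 × (0.0 − (-1.80)) = 3.0600
1/(1 + e^{-3.0600}) = 0.9552
P = 0.9552
P(incorrect) = 1 − 0.9552 = 0.0448

0.0448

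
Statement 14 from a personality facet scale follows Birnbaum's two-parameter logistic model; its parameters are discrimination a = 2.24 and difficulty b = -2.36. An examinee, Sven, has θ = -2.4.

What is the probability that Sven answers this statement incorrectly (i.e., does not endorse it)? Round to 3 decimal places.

0.522

P(θ) = 1 / (1 + exp(−a(θ − b)))
Exponent: 2.24 × (-2.4 − (-2.36)) = -0.0896
1/(1 + e^{0.0896}) = 0.4776
P(incorrect) = 1 − 0.4776 = 0.5224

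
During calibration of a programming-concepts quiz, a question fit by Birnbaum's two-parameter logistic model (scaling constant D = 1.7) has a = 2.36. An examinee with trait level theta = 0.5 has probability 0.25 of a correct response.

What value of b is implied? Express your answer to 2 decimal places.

0.77

P(theta) = 1 / (1 + exp(−D·a(theta − b)))
logit(0.25) = ln(0.25/0.75) = -1.0986
b = theta − logit/(1.7·a) = 0.5 − (-1.0986)/4.0120 = 0.7738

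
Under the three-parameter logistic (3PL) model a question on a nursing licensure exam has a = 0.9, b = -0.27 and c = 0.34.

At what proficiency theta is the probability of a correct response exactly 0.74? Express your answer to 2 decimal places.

P(theta) = c + (1 − c) · 1 / (1 + exp(−a(theta − b)))
Remove guessing floor: (0.74 − 0.34)/(1 − 0.34) = 0.6061
logit = ln(0.6061/0.3939) = 0.4308
theta = b + logit/(a) = -0.27 + 0.4308/0.9000 = 0.2086

0.21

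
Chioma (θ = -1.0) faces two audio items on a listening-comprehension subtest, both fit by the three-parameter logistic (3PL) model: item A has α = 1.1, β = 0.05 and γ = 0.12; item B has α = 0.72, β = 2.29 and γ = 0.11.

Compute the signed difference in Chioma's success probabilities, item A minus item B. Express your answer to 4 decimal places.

P(θ) = γ + (1 − γ) · 1 / (1 + exp(−α(θ − β)))
P_A = 0.3308
P_B = 0.1862
P_A − P_B = 0.1447

0.1447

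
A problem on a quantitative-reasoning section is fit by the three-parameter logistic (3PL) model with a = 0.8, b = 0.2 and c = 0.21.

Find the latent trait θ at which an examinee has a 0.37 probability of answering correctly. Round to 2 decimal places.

P(θ) = c + (1 − c) · 1 / (1 + exp(−a(θ − b)))
Remove guessing floor: (0.37 − 0.21)/(1 − 0.21) = 0.2025
logit = ln(0.2025/0.7975) = -1.3705
θ = b + logit/(a) = 0.2 + (-1.3705)/0.8000 = -1.5132

-1.51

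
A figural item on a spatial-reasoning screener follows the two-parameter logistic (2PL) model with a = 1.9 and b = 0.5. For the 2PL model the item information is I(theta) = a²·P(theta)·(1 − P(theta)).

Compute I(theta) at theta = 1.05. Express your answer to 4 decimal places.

P = 1/(1+e^{-1.0450}) = 0.7398
P(1−P) = 0.7398 × 0.2602 = 0.1925
I = a² × P(1−P) = 1.9² × 0.1925 = 0.69489

0.6949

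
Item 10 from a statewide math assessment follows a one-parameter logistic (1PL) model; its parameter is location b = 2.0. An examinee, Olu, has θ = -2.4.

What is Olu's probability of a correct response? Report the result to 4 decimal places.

P(θ) = 1 / (1 + exp(−(θ − b)))
Exponent: (-2.4 − 2.0) = -4.4000
1/(1 + e^{4.4000}) = 0.0121
P = 0.0121

0.0121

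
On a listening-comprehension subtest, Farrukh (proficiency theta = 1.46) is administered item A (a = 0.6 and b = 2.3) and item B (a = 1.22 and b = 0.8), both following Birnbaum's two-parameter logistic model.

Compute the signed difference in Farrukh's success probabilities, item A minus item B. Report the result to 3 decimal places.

-0.314

P(theta) = 1 / (1 + exp(−a(theta − b)))
P_A = 0.3766
P_B = 0.6911
P_A − P_B = -0.3145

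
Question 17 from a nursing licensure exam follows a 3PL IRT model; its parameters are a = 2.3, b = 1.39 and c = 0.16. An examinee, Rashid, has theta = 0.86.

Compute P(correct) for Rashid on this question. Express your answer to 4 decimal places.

P(theta) = c + (1 − c) · 1 / (1 + exp(−a(theta − b)))
Exponent: 2.3 × (0.86 − 1.39) = -1.2190
1/(1 + e^{1.2190}) = 0.2281
P = 0.16 + 0.84 × 0.2281 = 0.3516

0.3516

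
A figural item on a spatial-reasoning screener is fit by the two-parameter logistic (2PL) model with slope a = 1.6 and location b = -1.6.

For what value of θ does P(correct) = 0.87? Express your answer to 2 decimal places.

-0.41

P(θ) = 1 / (1 + exp(−a(θ − b)))
logit = ln(0.8700/0.1300) = 1.9010
θ = b + logit/(a) = -1.6 + 1.9010/1.6000 = -0.4119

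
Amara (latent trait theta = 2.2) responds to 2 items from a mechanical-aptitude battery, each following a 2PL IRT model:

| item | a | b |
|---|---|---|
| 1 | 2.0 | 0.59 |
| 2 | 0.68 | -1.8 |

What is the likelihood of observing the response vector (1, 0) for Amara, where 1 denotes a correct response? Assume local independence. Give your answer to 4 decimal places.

0.0594

P(theta) = 1 / (1 + exp(−a(theta − b)))
P_1 = 1/(1+e^{-3.2200}) = 0.9616
P_2 = 1/(1+e^{-2.7200}) = 0.9382
L = P_1 × (1−P_2) = 0.9616 × 0.0618 = 0.05943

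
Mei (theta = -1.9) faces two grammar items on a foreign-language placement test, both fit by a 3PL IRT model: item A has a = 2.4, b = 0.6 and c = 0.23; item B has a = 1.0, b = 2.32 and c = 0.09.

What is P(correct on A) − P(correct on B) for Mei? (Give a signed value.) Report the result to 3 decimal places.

0.129

P(theta) = c + (1 − c) · 1 / (1 + exp(−a(theta − b)))
P_A = 0.2319
P_B = 0.1032
P_A − P_B = 0.1287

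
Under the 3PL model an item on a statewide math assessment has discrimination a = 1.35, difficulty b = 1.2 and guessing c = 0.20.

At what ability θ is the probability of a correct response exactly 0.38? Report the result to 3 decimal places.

P(θ) = c + (1 − c) · 1 / (1 + exp(−a(θ − b)))
Remove guessing floor: (0.38 − 0.20)/(1 − 0.20) = 0.2250
logit = ln(0.2250/0.7750) = -1.2368
θ = b + logit/(a) = 1.2 + (-1.2368)/1.3500 = 0.2839

0.284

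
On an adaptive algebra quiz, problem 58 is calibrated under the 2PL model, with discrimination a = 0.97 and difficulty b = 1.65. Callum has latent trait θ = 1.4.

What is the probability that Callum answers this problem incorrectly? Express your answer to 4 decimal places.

P(θ) = 1 / (1 + exp(−a(θ − b)))
Exponent: 0.97 × (1.4 − 1.65) = -0.2425
1/(1 + e^{0.2425}) = 0.4397
P(incorrect) = 1 − 0.4397 = 0.5603

0.5603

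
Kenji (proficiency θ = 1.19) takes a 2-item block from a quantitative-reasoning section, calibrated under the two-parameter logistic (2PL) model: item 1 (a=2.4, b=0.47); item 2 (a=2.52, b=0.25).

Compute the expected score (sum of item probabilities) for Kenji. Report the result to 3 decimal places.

1.764

P(θ) = 1 / (1 + exp(−a(θ − b)))
P_1 = 1/(1+e^{-1.7280}) = 0.8492
P_2 = 1/(1+e^{-2.3688}) = 0.9144
E[score] = 0.8492 + 0.9144 = 1.7636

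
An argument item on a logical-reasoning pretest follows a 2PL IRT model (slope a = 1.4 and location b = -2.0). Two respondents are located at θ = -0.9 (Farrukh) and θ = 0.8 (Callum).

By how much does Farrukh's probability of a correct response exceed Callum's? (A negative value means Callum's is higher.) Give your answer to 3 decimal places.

-0.157

P(θ) = 1 / (1 + exp(−a(θ − b)))
P(Farrukh) = 0.8235  [exponent 1.5400]
P(Callum) = 0.9805  [exponent 3.9200]
Difference = 0.8235 − 0.9805 = -0.1571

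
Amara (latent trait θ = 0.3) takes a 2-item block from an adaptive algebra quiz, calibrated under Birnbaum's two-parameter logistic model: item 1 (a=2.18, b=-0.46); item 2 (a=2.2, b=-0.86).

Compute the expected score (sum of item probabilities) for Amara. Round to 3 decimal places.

1.768

P(θ) = 1 / (1 + exp(−a(θ − b)))
P_1 = 1/(1+e^{-1.6568}) = 0.8398
P_2 = 1/(1+e^{-2.5520}) = 0.9277
E[score] = 0.8398 + 0.9277 = 1.7675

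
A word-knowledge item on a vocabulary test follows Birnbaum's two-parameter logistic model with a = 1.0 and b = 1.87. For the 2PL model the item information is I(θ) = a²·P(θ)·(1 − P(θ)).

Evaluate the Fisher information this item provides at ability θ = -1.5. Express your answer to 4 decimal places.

P = 1/(1+e^{3.3700}) = 0.0332
P(1−P) = 0.0332 × 0.9668 = 0.0321
I = a² × P(1−P) = 1.0² × 0.0321 = 0.03214

0.0321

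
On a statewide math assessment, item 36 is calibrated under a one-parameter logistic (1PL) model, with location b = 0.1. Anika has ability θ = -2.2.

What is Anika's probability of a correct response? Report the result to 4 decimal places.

0.0911

P(θ) = 1 / (1 + exp(−(θ − b)))
Exponent: (-2.2 − 0.1) = -2.3000
1/(1 + e^{2.3000}) = 0.0911
P = 0.0911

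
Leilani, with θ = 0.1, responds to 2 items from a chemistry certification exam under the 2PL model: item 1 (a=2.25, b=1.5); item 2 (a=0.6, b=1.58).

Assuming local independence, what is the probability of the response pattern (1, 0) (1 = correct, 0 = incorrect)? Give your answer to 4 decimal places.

0.0291

P(θ) = 1 / (1 + exp(−a(θ − b)))
P_1 = 1/(1+e^{3.1500}) = 0.0411
P_2 = 1/(1+e^{0.8880}) = 0.2915
L = P_1 × (1−P_2) = 0.0411 × 0.7085 = 0.02911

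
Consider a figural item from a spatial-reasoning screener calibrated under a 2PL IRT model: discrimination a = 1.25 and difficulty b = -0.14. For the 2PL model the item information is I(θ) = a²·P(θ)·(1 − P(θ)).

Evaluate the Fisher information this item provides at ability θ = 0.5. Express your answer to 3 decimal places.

0.334

P = 1/(1+e^{-0.8000}) = 0.6900
P(1−P) = 0.6900 × 0.3100 = 0.2139
I = a² × P(1−P) = 1.25² × 0.2139 = 0.33423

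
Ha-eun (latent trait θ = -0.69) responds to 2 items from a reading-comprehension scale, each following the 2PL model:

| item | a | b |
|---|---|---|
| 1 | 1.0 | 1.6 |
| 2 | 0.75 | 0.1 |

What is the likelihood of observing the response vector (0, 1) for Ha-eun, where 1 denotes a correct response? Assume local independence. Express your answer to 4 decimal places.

0.3233

P(θ) = 1 / (1 + exp(−a(θ − b)))
P_1 = 1/(1+e^{2.2900}) = 0.0920
P_2 = 1/(1+e^{0.5925}) = 0.3561
L = (1−P_1) × P_2 = 0.9080 × 0.3561 = 0.32332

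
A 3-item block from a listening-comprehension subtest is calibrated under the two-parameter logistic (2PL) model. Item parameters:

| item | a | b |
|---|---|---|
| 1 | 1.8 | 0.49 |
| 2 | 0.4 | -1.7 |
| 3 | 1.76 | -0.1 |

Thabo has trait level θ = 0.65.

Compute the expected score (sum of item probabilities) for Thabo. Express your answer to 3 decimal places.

P(θ) = 1 / (1 + exp(−a(θ − b)))
P_1 = 1/(1+e^{-0.2880}) = 0.5715
P_2 = 1/(1+e^{-0.9400}) = 0.7191
P_3 = 1/(1+e^{-1.3200}) = 0.7892
E[score] = 0.5715 + 0.7191 + 0.7892 = 2.0798

2.080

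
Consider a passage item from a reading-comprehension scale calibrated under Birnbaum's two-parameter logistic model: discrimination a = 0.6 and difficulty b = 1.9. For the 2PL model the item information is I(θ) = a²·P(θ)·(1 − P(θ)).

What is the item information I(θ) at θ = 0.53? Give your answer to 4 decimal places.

P = 1/(1+e^{0.8220}) = 0.3053
P(1−P) = 0.3053 × 0.6947 = 0.2121
I = a² × P(1−P) = 0.6² × 0.2121 = 0.07636

0.0764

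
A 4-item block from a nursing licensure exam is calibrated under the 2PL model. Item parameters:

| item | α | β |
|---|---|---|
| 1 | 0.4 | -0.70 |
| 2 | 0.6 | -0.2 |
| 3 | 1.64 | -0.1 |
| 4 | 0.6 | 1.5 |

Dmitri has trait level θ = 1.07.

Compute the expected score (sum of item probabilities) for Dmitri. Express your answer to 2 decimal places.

P(θ) = 1 / (1 + exp(−α(θ − β)))
P_1 = 1/(1+e^{-0.7080}) = 0.6700
P_2 = 1/(1+e^{-0.7620}) = 0.6818
P_3 = 1/(1+e^{-1.9188}) = 0.8720
P_4 = 1/(1+e^{0.2580}) = 0.4359
E[score] = 0.6700 + 0.6818 + 0.8720 + 0.4359 = 2.6596

2.66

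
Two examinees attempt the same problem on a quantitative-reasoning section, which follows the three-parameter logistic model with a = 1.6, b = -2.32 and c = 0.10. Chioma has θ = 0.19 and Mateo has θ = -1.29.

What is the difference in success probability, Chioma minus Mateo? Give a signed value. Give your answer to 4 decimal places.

0.1293

P(θ) = c + (1 − c) · 1 / (1 + exp(−a(θ − b)))
P(Chioma) = 0.9841  [exponent 4.0160]
P(Mateo) = 0.8548  [exponent 1.6480]
Difference = 0.9841 − 0.8548 = 0.1293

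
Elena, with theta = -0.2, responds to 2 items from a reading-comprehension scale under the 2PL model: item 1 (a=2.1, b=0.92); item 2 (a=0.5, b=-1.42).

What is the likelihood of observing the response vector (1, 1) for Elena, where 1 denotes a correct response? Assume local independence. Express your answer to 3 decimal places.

0.056

P(theta) = 1 / (1 + exp(−a(theta − b)))
P_1 = 1/(1+e^{2.3520}) = 0.0869
P_2 = 1/(1+e^{-0.6100}) = 0.6479
L = P_1 × P_2 = 0.0869 × 0.6479 = 0.05631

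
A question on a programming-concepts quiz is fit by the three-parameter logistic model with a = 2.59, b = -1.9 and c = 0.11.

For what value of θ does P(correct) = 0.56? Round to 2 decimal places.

-1.89

P(θ) = c + (1 − c) · 1 / (1 + exp(−a(θ − b)))
Remove guessing floor: (0.56 − 0.11)/(1 − 0.11) = 0.5056
logit = ln(0.5056/0.4944) = 0.0225
θ = b + logit/(a) = -1.9 + 0.0225/2.5900 = -1.8913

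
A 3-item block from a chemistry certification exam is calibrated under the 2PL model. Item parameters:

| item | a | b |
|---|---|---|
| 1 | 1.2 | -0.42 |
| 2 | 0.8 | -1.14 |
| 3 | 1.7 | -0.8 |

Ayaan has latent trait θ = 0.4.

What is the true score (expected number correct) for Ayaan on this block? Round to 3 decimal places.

P(θ) = 1 / (1 + exp(−a(θ − b)))
P_1 = 1/(1+e^{-0.9840}) = 0.7279
P_2 = 1/(1+e^{-1.2320}) = 0.7742
P_3 = 1/(1+e^{-2.0400}) = 0.8849
E[score] = 0.7279 + 0.7742 + 0.8849 = 2.3870

2.387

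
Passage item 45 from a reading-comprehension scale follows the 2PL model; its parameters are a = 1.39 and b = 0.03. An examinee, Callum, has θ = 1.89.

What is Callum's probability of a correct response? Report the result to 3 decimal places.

P(θ) = 1 / (1 + exp(−a(θ − b)))
Exponent: 1.39 × (1.89 − 0.03) = 2.5854
1/(1 + e^{-2.5854}) = 0.9299

0.930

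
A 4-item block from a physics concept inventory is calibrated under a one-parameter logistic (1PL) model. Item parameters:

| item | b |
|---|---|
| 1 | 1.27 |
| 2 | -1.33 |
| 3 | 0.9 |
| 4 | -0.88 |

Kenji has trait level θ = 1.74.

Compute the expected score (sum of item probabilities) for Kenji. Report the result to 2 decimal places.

P(θ) = 1 / (1 + exp(−(θ − b)))
P_1 = 1/(1+e^{-0.4700}) = 0.6154
P_2 = 1/(1+e^{-3.0700}) = 0.9556
P_3 = 1/(1+e^{-0.8400}) = 0.6985
P_4 = 1/(1+e^{-2.6200}) = 0.9321
E[score] = 0.6154 + 0.9556 + 0.6985 + 0.9321 = 3.2016

3.20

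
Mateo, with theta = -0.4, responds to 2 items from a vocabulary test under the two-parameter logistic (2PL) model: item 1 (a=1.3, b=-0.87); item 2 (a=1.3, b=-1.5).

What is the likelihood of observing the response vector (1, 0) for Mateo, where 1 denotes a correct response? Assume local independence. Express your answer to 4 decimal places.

0.1252

P(theta) = 1 / (1 + exp(−a(theta − b)))
P_1 = 1/(1+e^{-0.6110}) = 0.6482
P_2 = 1/(1+e^{-1.4300}) = 0.8069
L = P_1 × (1−P_2) = 0.6482 × 0.1931 = 0.12516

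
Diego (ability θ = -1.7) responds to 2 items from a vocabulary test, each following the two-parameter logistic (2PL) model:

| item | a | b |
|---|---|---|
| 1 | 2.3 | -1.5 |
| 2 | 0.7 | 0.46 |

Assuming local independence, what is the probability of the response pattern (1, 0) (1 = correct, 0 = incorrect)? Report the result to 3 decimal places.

0.317

P(θ) = 1 / (1 + exp(−a(θ − b)))
P_1 = 1/(1+e^{0.4600}) = 0.3870
P_2 = 1/(1+e^{1.5120}) = 0.1806
L = P_1 × (1−P_2) = 0.3870 × 0.8194 = 0.31708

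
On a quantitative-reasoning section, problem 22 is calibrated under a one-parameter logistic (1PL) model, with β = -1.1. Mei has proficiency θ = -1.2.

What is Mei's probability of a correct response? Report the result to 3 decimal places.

P(θ) = 1 / (1 + exp(−(θ − β)))
Exponent: (-1.2 − (-1.1)) = -0.1000
1/(1 + e^{0.1000}) = 0.4750
P = 0.4750

0.475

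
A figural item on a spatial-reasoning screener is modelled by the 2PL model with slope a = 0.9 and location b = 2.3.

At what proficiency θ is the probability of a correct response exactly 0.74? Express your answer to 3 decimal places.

P(θ) = 1 / (1 + exp(−a(θ − b)))
logit = ln(0.7400/0.2600) = 1.0460
θ = b + logit/(a) = 2.3 + 1.0460/0.9000 = 3.4622

3.462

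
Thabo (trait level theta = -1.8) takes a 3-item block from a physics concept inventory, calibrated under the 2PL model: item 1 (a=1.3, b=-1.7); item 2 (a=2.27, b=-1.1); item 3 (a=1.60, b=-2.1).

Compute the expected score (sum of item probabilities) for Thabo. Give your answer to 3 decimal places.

P(theta) = 1 / (1 + exp(−a(theta − b)))
P_1 = 1/(1+e^{0.1300}) = 0.4675
P_2 = 1/(1+e^{1.5890}) = 0.1695
P_3 = 1/(1+e^{-0.4800}) = 0.6177
E[score] = 0.4675 + 0.1695 + 0.6177 = 1.2548

1.255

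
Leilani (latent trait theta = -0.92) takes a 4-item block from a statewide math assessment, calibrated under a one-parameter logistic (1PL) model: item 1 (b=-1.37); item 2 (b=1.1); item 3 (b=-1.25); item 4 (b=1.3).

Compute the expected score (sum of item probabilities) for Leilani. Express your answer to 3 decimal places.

1.407

P(theta) = 1 / (1 + exp(−(theta − b)))
P_1 = 1/(1+e^{-0.4500}) = 0.6106
P_2 = 1/(1+e^{2.0200}) = 0.1171
P_3 = 1/(1+e^{-0.3300}) = 0.5818
P_4 = 1/(1+e^{2.2200}) = 0.0980
E[score] = 0.6106 + 0.1171 + 0.5818 + 0.0980 = 1.4075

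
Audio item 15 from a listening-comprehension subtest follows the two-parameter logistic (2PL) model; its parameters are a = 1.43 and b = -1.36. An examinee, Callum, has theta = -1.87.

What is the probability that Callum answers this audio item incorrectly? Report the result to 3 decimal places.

P(theta) = 1 / (1 + exp(−a(theta − b)))
Exponent: 1.43 × (-1.87 − (-1.36)) = -0.7293
1/(1 + e^{0.7293}) = 0.3253
P(incorrect) = 1 − 0.3253 = 0.6747

0.675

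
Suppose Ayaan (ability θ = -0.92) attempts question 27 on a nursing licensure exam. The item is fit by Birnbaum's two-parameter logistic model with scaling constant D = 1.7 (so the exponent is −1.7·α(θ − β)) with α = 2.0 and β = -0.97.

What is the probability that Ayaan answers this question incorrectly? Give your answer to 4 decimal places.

P(θ) = 1 / (1 + exp(−D·α(θ − β)))
Exponent: 1.7 × 2.0 × (-0.92 − (-0.97)) = 0.1700
1/(1 + e^{-0.1700}) = 0.5424
P = 0.5424
P(incorrect) = 1 − 0.5424 = 0.4576

0.4576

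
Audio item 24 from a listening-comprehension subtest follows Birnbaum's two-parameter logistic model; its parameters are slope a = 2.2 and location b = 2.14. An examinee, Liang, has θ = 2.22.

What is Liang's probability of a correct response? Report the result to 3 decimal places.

0.544

P(θ) = 1 / (1 + exp(−a(θ − b)))
Exponent: 2.2 × (2.22 − 2.14) = 0.1760
1/(1 + e^{-0.1760}) = 0.5439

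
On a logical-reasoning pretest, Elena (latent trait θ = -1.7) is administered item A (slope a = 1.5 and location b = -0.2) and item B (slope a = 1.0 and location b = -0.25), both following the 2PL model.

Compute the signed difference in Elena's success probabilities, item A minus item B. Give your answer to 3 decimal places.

-0.095

P(θ) = 1 / (1 + exp(−a(θ − b)))
P_A = 0.0953
P_B = 0.1900
P_A − P_B = -0.0947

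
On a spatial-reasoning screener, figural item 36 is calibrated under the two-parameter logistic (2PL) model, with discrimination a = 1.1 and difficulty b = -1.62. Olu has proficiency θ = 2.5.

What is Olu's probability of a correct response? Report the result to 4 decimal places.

0.9894

P(θ) = 1 / (1 + exp(−a(θ − b)))
Exponent: 1.1 × (2.5 − (-1.62)) = 4.5320
1/(1 + e^{-4.5320}) = 0.9894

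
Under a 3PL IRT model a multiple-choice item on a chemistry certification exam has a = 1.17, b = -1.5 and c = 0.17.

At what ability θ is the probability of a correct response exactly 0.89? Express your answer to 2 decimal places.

0.11

P(θ) = c + (1 − c) · 1 / (1 + exp(−a(θ − b)))
Remove guessing floor: (0.89 − 0.17)/(1 − 0.17) = 0.8675
logit = ln(0.8675/0.1325) = 1.8788
θ = b + logit/(a) = -1.5 + 1.8788/1.1700 = 0.1058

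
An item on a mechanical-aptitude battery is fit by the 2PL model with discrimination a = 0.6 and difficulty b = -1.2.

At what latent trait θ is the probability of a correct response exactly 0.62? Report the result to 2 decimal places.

-0.38

P(θ) = 1 / (1 + exp(−a(θ − b)))
logit = ln(0.6200/0.3800) = 0.4895
θ = b + logit/(a) = -1.2 + 0.4895/0.6000 = -0.3841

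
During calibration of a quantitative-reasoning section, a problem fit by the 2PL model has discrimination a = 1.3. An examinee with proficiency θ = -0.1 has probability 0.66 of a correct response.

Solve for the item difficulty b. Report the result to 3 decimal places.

-0.610

P(θ) = 1 / (1 + exp(−a(θ − b)))
logit(0.66) = ln(0.66/0.34) = 0.6633
b = θ − logit/(a) = -0.1 − 0.6633/1.3000 = -0.6102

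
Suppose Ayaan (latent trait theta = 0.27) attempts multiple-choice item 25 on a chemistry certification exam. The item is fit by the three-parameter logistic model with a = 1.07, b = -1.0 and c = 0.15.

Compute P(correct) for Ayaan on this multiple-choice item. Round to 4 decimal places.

0.8262

P(theta) = c + (1 − c) · 1 / (1 + exp(−a(theta − b)))
Exponent: 1.07 × (0.27 − (-1.0)) = 1.3589
1/(1 + e^{-1.3589}) = 0.7956
P = 0.15 + 0.85 × 0.7956 = 0.8262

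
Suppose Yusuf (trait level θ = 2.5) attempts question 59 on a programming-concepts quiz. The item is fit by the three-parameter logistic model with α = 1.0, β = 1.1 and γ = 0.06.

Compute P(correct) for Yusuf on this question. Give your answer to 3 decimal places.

P(θ) = γ + (1 − γ) · 1 / (1 + exp(−α(θ − β)))
Exponent: 1.0 × (2.5 − 1.1) = 1.4000
1/(1 + e^{-1.4000}) = 0.8022
P = 0.06 + 0.94 × 0.8022 = 0.8141

0.814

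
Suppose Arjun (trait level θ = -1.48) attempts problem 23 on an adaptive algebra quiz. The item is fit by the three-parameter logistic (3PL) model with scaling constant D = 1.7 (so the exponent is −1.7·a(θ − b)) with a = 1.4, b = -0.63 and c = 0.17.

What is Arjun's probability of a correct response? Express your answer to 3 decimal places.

0.267

P(θ) = c + (1 − c) · 1 / (1 + exp(−D·a(θ − b)))
Exponent: 1.7 × 1.4 × (-1.48 − (-0.63)) = -2.0230
1/(1 + e^{2.0230}) = 0.1168
P = 0.17 + 0.83 × 0.1168 = 0.2670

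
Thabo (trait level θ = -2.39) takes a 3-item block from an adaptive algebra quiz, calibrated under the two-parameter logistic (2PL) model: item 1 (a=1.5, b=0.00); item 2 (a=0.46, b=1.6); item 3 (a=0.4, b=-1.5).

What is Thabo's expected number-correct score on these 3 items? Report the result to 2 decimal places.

0.58

P(θ) = 1 / (1 + exp(−a(θ − b)))
P_1 = 1/(1+e^{3.5850}) = 0.0270
P_2 = 1/(1+e^{1.8354}) = 0.1376
P_3 = 1/(1+e^{0.3560}) = 0.4119
E[score] = 0.0270 + 0.1376 + 0.4119 = 0.5765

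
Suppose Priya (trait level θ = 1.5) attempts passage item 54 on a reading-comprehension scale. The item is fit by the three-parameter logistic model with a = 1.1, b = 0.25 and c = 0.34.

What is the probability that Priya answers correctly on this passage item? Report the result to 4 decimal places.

0.8668

P(θ) = c + (1 − c) · 1 / (1 + exp(−a(θ − b)))
Exponent: 1.1 × (1.5 − 0.25) = 1.3750
1/(1 + e^{-1.3750}) = 0.7982
P = 0.34 + 0.66 × 0.7982 = 0.8668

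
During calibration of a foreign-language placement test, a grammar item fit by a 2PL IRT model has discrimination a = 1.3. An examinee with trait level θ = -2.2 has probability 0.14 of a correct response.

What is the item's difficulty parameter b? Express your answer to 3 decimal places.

P(θ) = 1 / (1 + exp(−a(θ − b)))
logit(0.14) = ln(0.14/0.86) = -1.8153
b = θ − logit/(a) = -2.2 − (-1.8153)/1.3000 = -0.8036

-0.804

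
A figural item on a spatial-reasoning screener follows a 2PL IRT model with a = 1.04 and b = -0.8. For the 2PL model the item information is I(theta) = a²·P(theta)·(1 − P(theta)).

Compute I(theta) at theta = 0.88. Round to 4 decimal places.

0.1367

P = 1/(1+e^{-1.7472}) = 0.8516
P(1−P) = 0.8516 × 0.1484 = 0.1264
I = a² × P(1−P) = 1.04² × 0.1264 = 0.13669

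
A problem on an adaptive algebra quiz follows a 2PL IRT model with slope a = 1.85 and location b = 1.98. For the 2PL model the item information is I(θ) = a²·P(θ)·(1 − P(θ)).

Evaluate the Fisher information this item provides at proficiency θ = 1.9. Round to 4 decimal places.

0.8510

P = 1/(1+e^{0.1480}) = 0.4631
P(1−P) = 0.4631 × 0.5369 = 0.2486
I = a² × P(1−P) = 1.85² × 0.2486 = 0.85096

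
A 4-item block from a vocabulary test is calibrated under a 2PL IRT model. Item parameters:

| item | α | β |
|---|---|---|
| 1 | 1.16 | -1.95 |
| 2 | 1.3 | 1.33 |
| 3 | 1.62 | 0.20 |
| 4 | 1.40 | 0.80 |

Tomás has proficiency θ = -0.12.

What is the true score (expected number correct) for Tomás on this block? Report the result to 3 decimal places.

P(θ) = 1 / (1 + exp(−α(θ − β)))
P_1 = 1/(1+e^{-2.1228}) = 0.8931
P_2 = 1/(1+e^{1.8850}) = 0.1318
P_3 = 1/(1+e^{0.5184}) = 0.3732
P_4 = 1/(1+e^{1.2880}) = 0.2162
E[score] = 0.8931 + 0.1318 + 0.3732 + 0.2162 = 1.6143

1.614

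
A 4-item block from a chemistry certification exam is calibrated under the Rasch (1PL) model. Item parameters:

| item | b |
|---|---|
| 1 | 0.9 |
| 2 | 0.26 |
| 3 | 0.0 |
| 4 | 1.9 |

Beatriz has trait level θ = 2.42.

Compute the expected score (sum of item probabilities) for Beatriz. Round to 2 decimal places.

P(θ) = 1 / (1 + exp(−(θ − b)))
P_1 = 1/(1+e^{-1.5200}) = 0.8205
P_2 = 1/(1+e^{-2.1600}) = 0.8966
P_3 = 1/(1+e^{-2.4200}) = 0.9183
P_4 = 1/(1+e^{-0.5200}) = 0.6271
E[score] = 0.8205 + 0.8966 + 0.9183 + 0.6271 = 3.2626

3.26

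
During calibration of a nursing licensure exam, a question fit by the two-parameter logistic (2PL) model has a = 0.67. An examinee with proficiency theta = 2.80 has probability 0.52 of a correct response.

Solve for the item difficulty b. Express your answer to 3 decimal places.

2.681

P(theta) = 1 / (1 + exp(−a(theta − b)))
logit(0.52) = ln(0.52/0.48) = 0.0800
b = theta − logit/(a) = 2.80 − 0.0800/0.6700 = 2.6805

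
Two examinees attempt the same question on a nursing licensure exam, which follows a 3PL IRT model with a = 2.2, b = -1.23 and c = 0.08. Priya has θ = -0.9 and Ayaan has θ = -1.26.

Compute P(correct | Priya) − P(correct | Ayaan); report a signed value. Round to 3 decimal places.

0.175

P(θ) = c + (1 − c) · 1 / (1 + exp(−a(θ − b)))
P(Priya) = 0.7000  [exponent 0.7260]
P(Ayaan) = 0.5248  [exponent -0.0660]
Difference = 0.7000 − 0.5248 = 0.1752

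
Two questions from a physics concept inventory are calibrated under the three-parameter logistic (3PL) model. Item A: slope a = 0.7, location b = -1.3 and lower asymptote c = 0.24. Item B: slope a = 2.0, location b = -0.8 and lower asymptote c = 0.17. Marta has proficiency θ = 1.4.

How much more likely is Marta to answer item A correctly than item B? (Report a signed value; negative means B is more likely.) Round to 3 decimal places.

P(θ) = c + (1 − c) · 1 / (1 + exp(−a(θ − b)))
P_A = 0.9003
P_B = 0.9899
P_A − P_B = -0.0897

-0.090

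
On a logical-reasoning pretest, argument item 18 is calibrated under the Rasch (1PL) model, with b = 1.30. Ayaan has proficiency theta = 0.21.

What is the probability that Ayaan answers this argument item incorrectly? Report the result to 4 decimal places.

0.7484

P(theta) = 1 / (1 + exp(−(theta − b)))
Exponent: (0.21 − 1.30) = -1.0900
1/(1 + e^{1.0900}) = 0.2516
P = 0.2516
P(incorrect) = 1 − 0.2516 = 0.7484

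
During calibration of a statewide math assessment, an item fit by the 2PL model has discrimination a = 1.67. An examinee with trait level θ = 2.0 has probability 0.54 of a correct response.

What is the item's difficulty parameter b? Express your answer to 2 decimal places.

1.90

P(θ) = 1 / (1 + exp(−a(θ − b)))
logit(0.54) = ln(0.54/0.46) = 0.1603
b = θ − logit/(a) = 2.0 − 0.1603/1.6700 = 1.9040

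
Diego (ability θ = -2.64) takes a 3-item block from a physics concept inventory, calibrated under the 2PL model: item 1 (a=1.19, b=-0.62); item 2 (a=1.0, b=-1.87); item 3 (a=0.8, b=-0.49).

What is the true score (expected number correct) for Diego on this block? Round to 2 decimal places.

P(θ) = 1 / (1 + exp(−a(θ − b)))
P_1 = 1/(1+e^{2.4038}) = 0.0829
P_2 = 1/(1+e^{0.7700}) = 0.3165
P_3 = 1/(1+e^{1.7200}) = 0.1519
E[score] = 0.0829 + 0.3165 + 0.1519 = 0.5512

0.55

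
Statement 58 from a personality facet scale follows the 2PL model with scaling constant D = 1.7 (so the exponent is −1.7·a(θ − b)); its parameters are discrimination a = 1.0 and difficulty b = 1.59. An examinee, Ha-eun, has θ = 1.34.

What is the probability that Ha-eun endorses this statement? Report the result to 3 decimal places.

0.395

P(θ) = 1 / (1 + exp(−D·a(θ − b)))
Exponent: 1.7 × 1.0 × (1.34 − 1.59) = -0.4250
1/(1 + e^{0.4250}) = 0.3953
P = 0.3953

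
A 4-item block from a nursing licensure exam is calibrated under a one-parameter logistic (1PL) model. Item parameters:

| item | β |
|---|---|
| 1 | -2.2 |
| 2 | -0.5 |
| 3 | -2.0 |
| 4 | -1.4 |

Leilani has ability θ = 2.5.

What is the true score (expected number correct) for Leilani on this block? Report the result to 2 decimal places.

3.91

P(θ) = 1 / (1 + exp(−(θ − β)))
P_1 = 1/(1+e^{-4.7000}) = 0.9910
P_2 = 1/(1+e^{-3.0000}) = 0.9526
P_3 = 1/(1+e^{-4.5000}) = 0.9890
P_4 = 1/(1+e^{-3.9000}) = 0.9802
E[score] = 0.9910 + 0.9526 + 0.9890 + 0.9802 = 3.9127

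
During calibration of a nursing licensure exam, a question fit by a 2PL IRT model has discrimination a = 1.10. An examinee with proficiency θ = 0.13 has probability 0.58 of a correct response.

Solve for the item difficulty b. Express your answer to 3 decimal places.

-0.163

P(θ) = 1 / (1 + exp(−a(θ − b)))
logit(0.58) = ln(0.58/0.42) = 0.3228
b = θ − logit/(a) = 0.13 − 0.3228/1.1000 = -0.1634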